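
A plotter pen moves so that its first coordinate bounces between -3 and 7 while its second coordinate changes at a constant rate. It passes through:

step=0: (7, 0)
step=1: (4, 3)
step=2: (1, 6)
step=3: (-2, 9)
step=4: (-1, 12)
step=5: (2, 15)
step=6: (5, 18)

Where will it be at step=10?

The first coordinate travels 3 per step and bounces off the walls at -3 and 7.
  step 7: 5 → 6
  step 8: 6 → 3
  step 9: 3 → 0
  step 10: 0 → -3
The second coordinate changes by +3 each step: at step 10 it is 30.

(-3, 30)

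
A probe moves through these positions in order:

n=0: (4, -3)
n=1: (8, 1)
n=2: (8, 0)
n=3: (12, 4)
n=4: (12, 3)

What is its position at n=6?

Differencing gives (+4, +4), (+0, -1), (+4, +4), (+0, -1). This is the pattern (+4, +4), (+0, -1) repeated.
step 5: apply (+4, +4) → (16, 7)
step 6: apply (+0, -1) → (16, 6)

(16, 6)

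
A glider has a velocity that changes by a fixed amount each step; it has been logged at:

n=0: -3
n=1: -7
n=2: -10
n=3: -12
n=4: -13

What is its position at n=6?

-12

Taking differences between consecutive positions: -4, -3, -2, -1. These grow by +1 each step.
step 5: -13 + 0 → -13
step 6: -13 + 1 → -12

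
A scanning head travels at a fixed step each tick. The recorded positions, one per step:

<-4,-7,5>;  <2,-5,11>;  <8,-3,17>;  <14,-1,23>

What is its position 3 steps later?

The position changes by <+6,+2,+6> every step.
step 4: <14,-1,23> + <+6,+2,+6> → <20,1,29>
step 5: <20,1,29> + <+6,+2,+6> → <26,3,35>
step 6: <26,3,35> + <+6,+2,+6> → <32,5,41>

<32,5,41>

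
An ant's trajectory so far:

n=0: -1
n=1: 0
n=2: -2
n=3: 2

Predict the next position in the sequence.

The jumps are +1, -2, +4 — a geometric progression with ratio -2.
step 4: 2 − 8 → -6

-6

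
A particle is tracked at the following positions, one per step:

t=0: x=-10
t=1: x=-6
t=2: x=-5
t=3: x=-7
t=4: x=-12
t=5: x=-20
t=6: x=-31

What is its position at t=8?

Successive displacements: +4, +1, -2, -5, -8, -11 — each changes by -3.
step 7: -31 − 14 → x=-45
step 8: -45 − 17 → x=-62

x=-62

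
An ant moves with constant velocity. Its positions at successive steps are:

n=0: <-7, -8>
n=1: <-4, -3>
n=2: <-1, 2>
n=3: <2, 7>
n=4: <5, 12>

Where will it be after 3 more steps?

Constant displacement of <+3, +5> per step.
step 5: <5, 12> + <+3, +5> → <8, 17>
step 6: <8, 17> + <+3, +5> → <11, 22>
step 7: <11, 22> + <+3, +5> → <14, 27>

<14, 27>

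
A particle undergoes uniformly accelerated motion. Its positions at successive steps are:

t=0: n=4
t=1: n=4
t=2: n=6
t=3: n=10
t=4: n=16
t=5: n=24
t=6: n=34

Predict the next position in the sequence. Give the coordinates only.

n=46

First differences are +0, +2, +4, +6, +8, +10; their common second difference is +2 (constant acceleration).
step 7: 34 + 12 → n=46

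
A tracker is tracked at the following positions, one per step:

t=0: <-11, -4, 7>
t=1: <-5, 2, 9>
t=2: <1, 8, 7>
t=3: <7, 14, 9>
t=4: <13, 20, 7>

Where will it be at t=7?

First: linear, +6 per step → 31 at step 7.
Second: linear, +6 per step → 38 at step 7.
Third: cycles through 7, 9 every 2 steps. Step 7 lands at position 1 of the cycle → 9.

<31, 38, 9>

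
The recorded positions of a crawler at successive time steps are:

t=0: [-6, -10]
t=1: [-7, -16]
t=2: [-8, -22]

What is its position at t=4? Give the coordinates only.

Constant displacement of [-1, -6] per step.
step 3: [-8, -22] + [-1, -6] → [-9, -28]
step 4: [-9, -28] + [-1, -6] → [-10, -34]

[-10, -34]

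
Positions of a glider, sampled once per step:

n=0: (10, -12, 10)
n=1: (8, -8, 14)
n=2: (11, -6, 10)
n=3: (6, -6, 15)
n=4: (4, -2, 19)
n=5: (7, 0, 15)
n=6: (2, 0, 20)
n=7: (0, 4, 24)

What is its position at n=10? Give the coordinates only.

(-4, 10, 29)

The moves between consecutive positions are (-2, +4, +4), (+3, +2, -4), (-5, +0, +5), (-2, +4, +4), (+3, +2, -4), (-5, +0, +5), (-2, +4, +4); they repeat the 3-cycle [(-2, +4, +4), (+3, +2, -4), (-5, +0, +5)].
step 8: apply (+3, +2, -4) → (3, 6, 20)
step 9: apply (-5, +0, +5) → (-2, 6, 25)
step 10: apply (-2, +4, +4) → (-4, 10, 29)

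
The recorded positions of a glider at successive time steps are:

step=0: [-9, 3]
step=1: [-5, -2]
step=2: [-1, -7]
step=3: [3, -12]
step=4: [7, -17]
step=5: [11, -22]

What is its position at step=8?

[23, -37]

Constant displacement of [+4, -5] per step.
step 6: [11, -22] + [+4, -5] → [15, -27]
step 7: [15, -27] + [+4, -5] → [19, -32]
step 8: [19, -32] + [+4, -5] → [23, -37]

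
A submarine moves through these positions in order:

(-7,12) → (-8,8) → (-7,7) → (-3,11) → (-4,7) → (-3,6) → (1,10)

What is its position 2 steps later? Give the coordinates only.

The moves between consecutive positions are (-1,-4), (+1,-1), (+4,+4), (-1,-4), (+1,-1), (+4,+4); they repeat the 3-cycle [(-1,-4), (+1,-1), (+4,+4)].
step 7: apply (-1,-4) → (0,6)
step 8: apply (+1,-1) → (1,5)

(1,5)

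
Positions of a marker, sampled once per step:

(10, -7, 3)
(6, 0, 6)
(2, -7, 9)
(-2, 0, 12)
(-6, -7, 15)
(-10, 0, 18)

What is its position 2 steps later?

The first coordinate changes by -4 each step, so at step 7 it is 10 + 7·(-4) = -18.
The second coordinate repeats the cycle [-7, 0] with period 2; step 7 mod 2 = 1, giving 0.
The third coordinate changes by +3 each step, so at step 7 it is 3 + 7·(3) = 24.

(-18, 0, 24)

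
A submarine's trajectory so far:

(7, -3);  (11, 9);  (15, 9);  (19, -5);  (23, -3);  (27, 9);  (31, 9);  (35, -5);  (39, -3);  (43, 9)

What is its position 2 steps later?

The first coordinate changes by +4 each step, so at step 11 it is 7 + 11·(4) = 51.
The second coordinate repeats the cycle [-3, 9, 9, -5] with period 4; step 11 mod 4 = 3, giving -5.

(51, -5)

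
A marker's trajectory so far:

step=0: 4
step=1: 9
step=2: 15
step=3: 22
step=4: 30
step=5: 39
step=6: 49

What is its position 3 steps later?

First differences are +5, +6, +7, +8, +9, +10; their common second difference is +1 (constant acceleration).
step 7: 49 + 11 → 60
step 8: 60 + 12 → 72
step 9: 72 + 13 → 85

85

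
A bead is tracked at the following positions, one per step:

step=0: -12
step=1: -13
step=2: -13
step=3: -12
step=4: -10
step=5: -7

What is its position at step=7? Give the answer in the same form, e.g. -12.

2

Successive displacements: -1, +0, +1, +2, +3 — each changes by +1.
step 6: -7 + 4 → -3
step 7: -3 + 5 → 2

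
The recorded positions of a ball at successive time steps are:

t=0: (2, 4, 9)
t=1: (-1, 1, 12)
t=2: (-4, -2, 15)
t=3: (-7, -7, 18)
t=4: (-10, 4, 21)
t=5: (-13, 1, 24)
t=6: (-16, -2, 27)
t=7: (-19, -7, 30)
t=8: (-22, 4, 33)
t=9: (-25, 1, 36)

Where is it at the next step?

(-28, -2, 39)

First: linear, -3 per step → -28 at step 10.
Second: cycles through 4, 1, -2, -7 every 4 steps. Step 10 lands at position 2 of the cycle → -2.
Third: linear, +3 per step → 39 at step 10.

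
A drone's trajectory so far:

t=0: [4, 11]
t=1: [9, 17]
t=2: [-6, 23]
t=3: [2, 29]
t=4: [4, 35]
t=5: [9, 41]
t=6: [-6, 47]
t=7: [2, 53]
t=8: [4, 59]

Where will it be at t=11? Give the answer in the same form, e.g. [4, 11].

[2, 77]

The first coordinate repeats the cycle [4, 9, -6, 2] with period 4; step 11 mod 4 = 3, giving 2.
The second coordinate changes by +6 each step, so at step 11 it is 11 + 11·(6) = 77.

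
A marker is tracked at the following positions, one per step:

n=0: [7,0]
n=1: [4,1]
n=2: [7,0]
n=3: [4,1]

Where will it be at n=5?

[4,1]

Consecutive displacements [-3,+1], [+3,-1], [-3,+1] scale by a factor of -1 each step.
step 4: [4,1] + [+3,-1] → [7,0]
step 5: [7,0] + [-3,+1] → [4,1]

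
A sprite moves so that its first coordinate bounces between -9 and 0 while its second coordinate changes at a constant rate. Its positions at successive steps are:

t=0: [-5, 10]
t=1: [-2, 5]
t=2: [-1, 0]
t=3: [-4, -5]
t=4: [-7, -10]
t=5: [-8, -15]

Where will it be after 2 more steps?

The first coordinate reflects between -9 and 0, moving 3 per step.
  step 6: -8 → -5
  step 7: -5 → -2
The second coordinate changes by -5 each step: at step 7 it is -25.

[-2, -25]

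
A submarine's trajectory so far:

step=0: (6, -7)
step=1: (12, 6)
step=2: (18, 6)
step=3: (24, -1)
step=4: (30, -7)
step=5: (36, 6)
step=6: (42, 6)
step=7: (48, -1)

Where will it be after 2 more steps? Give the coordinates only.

The first coordinate changes by +6 each step, so at step 9 it is 6 + 9·(6) = 60.
The second coordinate repeats the cycle [-7, 6, 6, -1] with period 4; step 9 mod 4 = 1, giving 6.

(60, 6)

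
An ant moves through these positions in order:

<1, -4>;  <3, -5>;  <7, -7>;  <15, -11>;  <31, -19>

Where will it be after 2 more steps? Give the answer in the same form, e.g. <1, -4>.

The jumps are <+2, -1>, <+4, -2>, <+8, -4>, <+16, -8> — a geometric progression with ratio 2.
step 5: <31, -19> + <+32, -16> → <63, -35>
step 6: <63, -35> + <+64, -32> → <127, -67>

<127, -67>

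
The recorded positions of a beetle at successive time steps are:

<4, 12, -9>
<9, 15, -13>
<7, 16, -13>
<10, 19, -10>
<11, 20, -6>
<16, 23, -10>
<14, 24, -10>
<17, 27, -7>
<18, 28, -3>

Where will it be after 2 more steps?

Step-to-step displacements: <+5, +3, -4>, <-2, +1, +0>, <+3, +3, +3>, <+1, +1, +4>, <+5, +3, -4>, <-2, +1, +0>, <+3, +3, +3>, <+1, +1, +4> — a repeating cycle of length 4.
step 9: apply <+5, +3, -4> → <23, 31, -7>
step 10: apply <-2, +1, +0> → <21, 32, -7>

<21, 32, -7>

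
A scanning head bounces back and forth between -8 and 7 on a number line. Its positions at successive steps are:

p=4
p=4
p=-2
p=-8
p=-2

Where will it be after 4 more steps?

The value travels 6 per step and bounces off the walls at -8 and 7.
  step 5: -2 → 4
  step 6: 4 → 4
  step 7: 4 → -2
  step 8: -2 → -8

p=-8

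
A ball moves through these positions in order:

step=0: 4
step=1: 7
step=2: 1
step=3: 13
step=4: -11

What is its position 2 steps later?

-59

The jumps are +3, -6, +12, -24 — a geometric progression with ratio -2.
step 5: -11 + 48 → 37
step 6: 37 − 96 → -59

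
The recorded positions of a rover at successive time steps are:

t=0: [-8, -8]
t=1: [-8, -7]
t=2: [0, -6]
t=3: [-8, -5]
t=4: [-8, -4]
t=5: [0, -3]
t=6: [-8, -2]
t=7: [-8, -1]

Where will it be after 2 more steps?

The first coordinate repeats the cycle [-8, -8, 0] with period 3; step 9 mod 3 = 0, giving -8.
The second coordinate changes by +1 each step, so at step 9 it is -8 + 9·(1) = 1.

[-8, 1]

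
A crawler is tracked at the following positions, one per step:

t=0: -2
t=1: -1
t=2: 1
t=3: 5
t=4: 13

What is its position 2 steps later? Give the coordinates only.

61

Step-to-step displacements: +1, +2, +4, +8; each is 2× the previous.
step 5: 13 + 16 → 29
step 6: 29 + 32 → 61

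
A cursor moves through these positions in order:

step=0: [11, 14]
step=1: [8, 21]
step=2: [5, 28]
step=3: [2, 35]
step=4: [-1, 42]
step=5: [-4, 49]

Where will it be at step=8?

[-13, 70]

The position changes by [-3, +7] every step.
step 6: [-4, 49] + [-3, +7] → [-7, 56]
step 7: [-7, 56] + [-3, +7] → [-10, 63]
step 8: [-10, 63] + [-3, +7] → [-13, 70]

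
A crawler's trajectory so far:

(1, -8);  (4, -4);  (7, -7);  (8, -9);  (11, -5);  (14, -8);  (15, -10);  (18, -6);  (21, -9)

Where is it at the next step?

Differencing gives (+3, +4), (+3, -3), (+1, -2), (+3, +4), (+3, -3), (+1, -2), (+3, +4), (+3, -3). This is the pattern (+3, +4), (+3, -3), (+1, -2) repeated.
step 9: apply (+1, -2) → (22, -11)

(22, -11)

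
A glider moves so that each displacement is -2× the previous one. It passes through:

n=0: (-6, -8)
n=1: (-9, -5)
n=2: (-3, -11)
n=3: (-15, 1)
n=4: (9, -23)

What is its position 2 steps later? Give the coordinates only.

(57, -71)

The jumps are (-3, +3), (+6, -6), (-12, +12), (+24, -24) — a geometric progression with ratio -2.
step 5: (9, -23) + (-48, +48) → (-39, 25)
step 6: (-39, 25) + (+96, -96) → (57, -71)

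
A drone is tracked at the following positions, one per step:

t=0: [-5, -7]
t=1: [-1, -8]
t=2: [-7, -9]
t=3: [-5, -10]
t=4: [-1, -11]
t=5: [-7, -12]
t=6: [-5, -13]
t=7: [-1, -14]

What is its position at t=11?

[-7, -18]

First: cycles through -5, -1, -7 every 3 steps. Step 11 lands at position 2 of the cycle → -7.
Second: linear, -1 per step → -18 at step 11.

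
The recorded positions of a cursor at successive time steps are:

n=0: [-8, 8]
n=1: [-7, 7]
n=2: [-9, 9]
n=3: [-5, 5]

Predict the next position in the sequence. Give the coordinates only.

[-13, 13]

Step-to-step displacements: [+1, -1], [-2, +2], [+4, -4]; each is -2× the previous.
step 4: [-5, 5] + [-8, +8] → [-13, 13]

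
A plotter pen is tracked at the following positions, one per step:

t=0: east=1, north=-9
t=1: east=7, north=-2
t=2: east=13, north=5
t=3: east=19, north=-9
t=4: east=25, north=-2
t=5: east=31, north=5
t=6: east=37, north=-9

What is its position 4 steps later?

The east coordinate changes by +6 each step, so at step 10 it is 1 + 10·(6) = 61.
The north coordinate repeats the cycle [-9, -2, 5] with period 3; step 10 mod 3 = 1, giving -2.

east=61, north=-2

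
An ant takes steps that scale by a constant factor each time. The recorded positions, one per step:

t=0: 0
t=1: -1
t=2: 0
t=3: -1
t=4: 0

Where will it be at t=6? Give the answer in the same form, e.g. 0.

Step-to-step displacements: -1, +1, -1, +1; each is -1× the previous.
step 5: 0 − 1 → -1
step 6: -1 + 1 → 0

0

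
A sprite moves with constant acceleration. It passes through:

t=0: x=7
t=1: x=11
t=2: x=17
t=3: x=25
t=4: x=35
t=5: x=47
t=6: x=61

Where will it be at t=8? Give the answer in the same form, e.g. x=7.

x=95

Successive displacements: +4, +6, +8, +10, +12, +14 — each changes by +2.
step 7: 61 + 16 → x=77
step 8: 77 + 18 → x=95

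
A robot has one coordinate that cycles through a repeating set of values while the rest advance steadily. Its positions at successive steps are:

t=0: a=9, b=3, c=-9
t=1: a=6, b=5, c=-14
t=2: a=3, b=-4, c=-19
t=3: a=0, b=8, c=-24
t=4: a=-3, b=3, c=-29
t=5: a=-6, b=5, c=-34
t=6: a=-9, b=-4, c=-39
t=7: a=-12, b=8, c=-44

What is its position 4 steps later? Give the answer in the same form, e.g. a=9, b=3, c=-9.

a=-24, b=8, c=-64

A: linear, -3 per step → -24 at step 11.
B: cycles through 3, 5, -4, 8 every 4 steps. Step 11 lands at position 3 of the cycle → 8.
C: linear, -5 per step → -64 at step 11.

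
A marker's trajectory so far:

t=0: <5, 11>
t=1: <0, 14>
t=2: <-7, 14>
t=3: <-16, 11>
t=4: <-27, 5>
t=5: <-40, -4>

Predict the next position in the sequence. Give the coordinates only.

<-55, -16>

Taking differences between consecutive positions: <-5, +3>, <-7, +0>, <-9, -3>, <-11, -6>, <-13, -9>. These grow by <-2, -3> each step.
step 6: <-40, -4> + <-15, -12> → <-55, -16>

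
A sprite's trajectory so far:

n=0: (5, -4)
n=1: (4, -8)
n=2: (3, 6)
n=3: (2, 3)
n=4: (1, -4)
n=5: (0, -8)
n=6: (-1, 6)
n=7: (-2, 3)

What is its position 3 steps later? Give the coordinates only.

(-5, 6)

The first coordinate changes by -1 each step, so at step 10 it is 5 + 10·(-1) = -5.
The second coordinate repeats the cycle [-4, -8, 6, 3] with period 4; step 10 mod 4 = 2, giving 6.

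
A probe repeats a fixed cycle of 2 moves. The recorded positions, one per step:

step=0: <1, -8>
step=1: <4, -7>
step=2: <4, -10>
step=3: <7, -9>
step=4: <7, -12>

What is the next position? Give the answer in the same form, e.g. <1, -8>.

The moves between consecutive positions are <+3, +1>, <+0, -3>, <+3, +1>, <+0, -3>; they repeat the 2-cycle [<+3, +1>, <+0, -3>].
step 5: apply <+3, +1> → <10, -11>

<10, -11>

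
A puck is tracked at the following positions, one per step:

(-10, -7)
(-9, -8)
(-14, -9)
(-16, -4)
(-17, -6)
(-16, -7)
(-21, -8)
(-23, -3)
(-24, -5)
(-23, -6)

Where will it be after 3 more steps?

Differencing gives (+1, -1), (-5, -1), (-2, +5), (-1, -2), (+1, -1), (-5, -1), (-2, +5), (-1, -2), (+1, -1). This is the pattern (+1, -1), (-5, -1), (-2, +5), (-1, -2) repeated.
step 10: apply (-5, -1) → (-28, -7)
step 11: apply (-2, +5) → (-30, -2)
step 12: apply (-1, -2) → (-31, -4)

(-31, -4)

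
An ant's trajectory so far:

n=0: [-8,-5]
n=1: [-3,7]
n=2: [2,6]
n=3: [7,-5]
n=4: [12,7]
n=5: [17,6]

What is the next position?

[22,-5]

First: linear, +5 per step → 22 at step 6.
Second: cycles through -5, 7, 6 every 3 steps. Step 6 lands at position 0 of the cycle → -5.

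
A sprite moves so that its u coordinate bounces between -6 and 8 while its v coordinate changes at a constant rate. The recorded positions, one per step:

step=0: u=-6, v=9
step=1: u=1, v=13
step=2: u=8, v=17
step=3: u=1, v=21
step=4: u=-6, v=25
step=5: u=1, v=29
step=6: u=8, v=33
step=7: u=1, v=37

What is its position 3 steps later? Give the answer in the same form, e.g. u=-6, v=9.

u=8, v=49

The u coordinate travels 7 per step and bounces off the walls at -6 and 8.
  step 8: 1 → -6
  step 9: -6 → 1
  step 10: 1 → 8
The v coordinate changes by +4 each step: at step 10 it is 49.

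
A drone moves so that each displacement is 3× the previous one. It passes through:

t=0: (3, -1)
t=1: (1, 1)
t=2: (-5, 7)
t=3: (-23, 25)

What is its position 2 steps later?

(-239, 241)

Step-to-step displacements: (-2, +2), (-6, +6), (-18, +18); each is 3× the previous.
step 4: (-23, 25) + (-54, +54) → (-77, 79)
step 5: (-77, 79) + (-162, +162) → (-239, 241)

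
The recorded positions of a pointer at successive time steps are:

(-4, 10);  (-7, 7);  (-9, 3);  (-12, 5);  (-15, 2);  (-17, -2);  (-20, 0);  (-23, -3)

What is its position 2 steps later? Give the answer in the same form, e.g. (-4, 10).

(-28, -5)

Step-to-step displacements: (-3, -3), (-2, -4), (-3, +2), (-3, -3), (-2, -4), (-3, +2), (-3, -3) — a repeating cycle of length 3.
step 8: apply (-2, -4) → (-25, -7)
step 9: apply (-3, +2) → (-28, -5)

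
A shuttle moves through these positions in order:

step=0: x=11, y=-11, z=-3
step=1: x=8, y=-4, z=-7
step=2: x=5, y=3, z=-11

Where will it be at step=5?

x=-4, y=24, z=-23

Each step adds (-3, +7, -4) to the position.
step 3: x=5, y=3, z=-11 + (-3, +7, -4) → x=2, y=10, z=-15
step 4: x=2, y=10, z=-15 + (-3, +7, -4) → x=-1, y=17, z=-19
step 5: x=-1, y=17, z=-19 + (-3, +7, -4) → x=-4, y=24, z=-23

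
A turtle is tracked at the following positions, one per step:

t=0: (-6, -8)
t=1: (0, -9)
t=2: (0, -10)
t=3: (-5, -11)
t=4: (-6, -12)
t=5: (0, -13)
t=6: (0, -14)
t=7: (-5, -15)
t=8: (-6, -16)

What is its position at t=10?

The first coordinate repeats the cycle [-6, 0, 0, -5] with period 4; step 10 mod 4 = 2, giving 0.
The second coordinate changes by -1 each step, so at step 10 it is -8 + 10·(-1) = -18.

(0, -18)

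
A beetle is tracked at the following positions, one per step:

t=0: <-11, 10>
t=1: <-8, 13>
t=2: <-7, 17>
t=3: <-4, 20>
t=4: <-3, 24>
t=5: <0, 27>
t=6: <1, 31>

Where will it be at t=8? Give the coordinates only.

Differencing gives <+3, +3>, <+1, +4>, <+3, +3>, <+1, +4>, <+3, +3>, <+1, +4>. This is the pattern <+3, +3>, <+1, +4> repeated.
step 7: apply <+3, +3> → <4, 34>
step 8: apply <+1, +4> → <5, 38>

<5, 38>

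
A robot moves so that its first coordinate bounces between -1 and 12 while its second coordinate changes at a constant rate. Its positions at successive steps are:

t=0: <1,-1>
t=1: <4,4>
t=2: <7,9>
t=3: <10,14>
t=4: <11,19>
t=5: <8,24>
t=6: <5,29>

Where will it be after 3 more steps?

<2,44>

The first coordinate reflects between -1 and 12, moving 3 per step.
  step 7: 5 → 2
  step 8: 2 → -1
  step 9: -1 → 2
The second coordinate changes by +5 each step: at step 9 it is 44.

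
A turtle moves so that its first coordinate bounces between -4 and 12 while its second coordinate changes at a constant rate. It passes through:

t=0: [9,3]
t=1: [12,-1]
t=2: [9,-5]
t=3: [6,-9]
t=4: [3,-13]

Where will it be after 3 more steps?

The first coordinate reflects between -4 and 12, moving 3 per step.
  step 5: 3 → 0
  step 6: 0 → -3
  step 7: -3 → -2
The second coordinate changes by -4 each step: at step 7 it is -25.

[-2,-25]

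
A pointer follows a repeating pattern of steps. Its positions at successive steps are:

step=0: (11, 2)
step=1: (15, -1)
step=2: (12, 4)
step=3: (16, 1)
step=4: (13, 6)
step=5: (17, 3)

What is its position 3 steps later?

Differencing gives (+4, -3), (-3, +5), (+4, -3), (-3, +5), (+4, -3). This is the pattern (+4, -3), (-3, +5) repeated.
step 6: apply (-3, +5) → (14, 8)
step 7: apply (+4, -3) → (18, 5)
step 8: apply (-3, +5) → (15, 10)

(15, 10)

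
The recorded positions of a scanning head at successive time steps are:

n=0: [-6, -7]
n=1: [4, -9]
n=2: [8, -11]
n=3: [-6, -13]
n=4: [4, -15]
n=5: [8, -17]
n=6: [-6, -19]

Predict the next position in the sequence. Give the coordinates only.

The first coordinate repeats the cycle [-6, 4, 8] with period 3; step 7 mod 3 = 1, giving 4.
The second coordinate changes by -2 each step, so at step 7 it is -7 + 7·(-2) = -21.

[4, -21]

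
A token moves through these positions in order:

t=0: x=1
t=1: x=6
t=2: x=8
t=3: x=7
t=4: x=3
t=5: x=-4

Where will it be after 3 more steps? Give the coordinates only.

First differences are +5, +2, -1, -4, -7; their common second difference is -3 (constant acceleration).
step 6: -4 − 10 → x=-14
step 7: -14 − 13 → x=-27
step 8: -27 − 16 → x=-43

x=-43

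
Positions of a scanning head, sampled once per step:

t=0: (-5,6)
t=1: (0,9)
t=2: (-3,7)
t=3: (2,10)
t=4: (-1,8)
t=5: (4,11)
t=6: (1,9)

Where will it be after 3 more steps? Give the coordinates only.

(8,13)

Step-to-step displacements: (+5,+3), (-3,-2), (+5,+3), (-3,-2), (+5,+3), (-3,-2) — a repeating cycle of length 2.
step 7: apply (+5,+3) → (6,12)
step 8: apply (-3,-2) → (3,10)
step 9: apply (+5,+3) → (8,13)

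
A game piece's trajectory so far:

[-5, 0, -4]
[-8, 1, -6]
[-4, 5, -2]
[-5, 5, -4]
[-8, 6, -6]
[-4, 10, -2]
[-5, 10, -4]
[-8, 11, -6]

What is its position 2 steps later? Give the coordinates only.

[-5, 15, -4]

Differencing gives [-3, +1, -2], [+4, +4, +4], [-1, +0, -2], [-3, +1, -2], [+4, +4, +4], [-1, +0, -2], [-3, +1, -2]. This is the pattern [-3, +1, -2], [+4, +4, +4], [-1, +0, -2] repeated.
step 8: apply [+4, +4, +4] → [-4, 15, -2]
step 9: apply [-1, +0, -2] → [-5, 15, -4]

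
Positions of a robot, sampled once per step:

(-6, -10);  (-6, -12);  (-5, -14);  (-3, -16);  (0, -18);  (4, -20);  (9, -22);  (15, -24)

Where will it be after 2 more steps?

First differences are (+0, -2), (+1, -2), (+2, -2), (+3, -2), (+4, -2), (+5, -2), (+6, -2); their common second difference is (+1, +0) (constant acceleration).
step 8: (15, -24) + (+7, -2) → (22, -26)
step 9: (22, -26) + (+8, -2) → (30, -28)

(30, -28)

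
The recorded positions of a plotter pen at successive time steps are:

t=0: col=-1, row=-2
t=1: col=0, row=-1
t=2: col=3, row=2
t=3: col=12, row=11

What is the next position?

The jumps are (+1,+1), (+3,+3), (+9,+9) — a geometric progression with ratio 3.
step 4: col=12, row=11 + (+27,+27) → col=39, row=38

col=39, row=38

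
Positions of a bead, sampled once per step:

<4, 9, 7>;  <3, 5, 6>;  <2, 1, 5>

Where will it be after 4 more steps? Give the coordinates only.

<-2, -15, 1>

Constant displacement of <-1, -4, -1> per step.
step 3: <2, 1, 5> + <-1, -4, -1> → <1, -3, 4>
step 4: <1, -3, 4> + <-1, -4, -1> → <0, -7, 3>
step 5: <0, -7, 3> + <-1, -4, -1> → <-1, -11, 2>
step 6: <-1, -11, 2> + <-1, -4, -1> → <-2, -15, 1>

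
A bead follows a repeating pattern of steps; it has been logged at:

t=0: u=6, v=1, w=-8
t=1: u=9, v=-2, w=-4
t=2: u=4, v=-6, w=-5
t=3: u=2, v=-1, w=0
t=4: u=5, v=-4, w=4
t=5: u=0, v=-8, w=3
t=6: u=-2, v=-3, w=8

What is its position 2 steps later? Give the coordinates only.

Step-to-step displacements: (+3, -3, +4), (-5, -4, -1), (-2, +5, +5), (+3, -3, +4), (-5, -4, -1), (-2, +5, +5) — a repeating cycle of length 3.
step 7: apply (+3, -3, +4) → u=1, v=-6, w=12
step 8: apply (-5, -4, -1) → u=-4, v=-10, w=11

u=-4, v=-10, w=11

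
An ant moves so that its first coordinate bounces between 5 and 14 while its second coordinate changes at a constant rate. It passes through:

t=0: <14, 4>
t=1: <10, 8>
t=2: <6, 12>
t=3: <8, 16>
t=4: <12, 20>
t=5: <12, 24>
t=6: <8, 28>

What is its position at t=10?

The first coordinate travels 4 per step and bounces off the walls at 5 and 14.
  step 7: 8 → 6
  step 8: 6 → 10
  step 9: 10 → 14
  step 10: 14 → 10
The second coordinate changes by +4 each step: at step 10 it is 44.

<10, 44>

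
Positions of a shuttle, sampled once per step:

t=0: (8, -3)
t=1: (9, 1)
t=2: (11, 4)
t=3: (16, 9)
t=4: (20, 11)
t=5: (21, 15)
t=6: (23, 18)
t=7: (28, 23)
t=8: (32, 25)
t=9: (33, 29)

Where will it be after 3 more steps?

(44, 39)

Differencing gives (+1, +4), (+2, +3), (+5, +5), (+4, +2), (+1, +4), (+2, +3), (+5, +5), (+4, +2), (+1, +4). This is the pattern (+1, +4), (+2, +3), (+5, +5), (+4, +2) repeated.
step 10: apply (+2, +3) → (35, 32)
step 11: apply (+5, +5) → (40, 37)
step 12: apply (+4, +2) → (44, 39)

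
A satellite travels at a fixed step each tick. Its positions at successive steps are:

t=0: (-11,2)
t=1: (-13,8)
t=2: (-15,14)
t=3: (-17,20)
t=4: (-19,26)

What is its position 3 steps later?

(-25,44)

The position changes by (-2,+6) every step.
step 5: (-19,26) + (-2,+6) → (-21,32)
step 6: (-21,32) + (-2,+6) → (-23,38)
step 7: (-23,38) + (-2,+6) → (-25,44)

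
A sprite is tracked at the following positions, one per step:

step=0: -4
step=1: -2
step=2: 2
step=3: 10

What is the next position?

26

Consecutive displacements +2, +4, +8 scale by a factor of 2 each step.
step 4: 10 + 16 → 26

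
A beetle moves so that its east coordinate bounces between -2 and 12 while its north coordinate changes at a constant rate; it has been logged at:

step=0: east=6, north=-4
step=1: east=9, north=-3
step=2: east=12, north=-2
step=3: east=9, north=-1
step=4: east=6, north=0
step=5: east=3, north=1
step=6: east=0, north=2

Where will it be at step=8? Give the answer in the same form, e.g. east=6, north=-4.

The east coordinate travels 3 per step and bounces off the walls at -2 and 12.
  step 7: 0 → -1
  step 8: -1 → 2
The north coordinate changes by +1 each step: at step 8 it is 4.

east=2, north=4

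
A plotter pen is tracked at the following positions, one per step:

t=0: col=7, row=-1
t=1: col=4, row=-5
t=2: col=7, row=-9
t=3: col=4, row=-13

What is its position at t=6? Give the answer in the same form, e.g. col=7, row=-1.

col=7, row=-25

Col: cycles through 7, 4 every 2 steps. Step 6 lands at position 0 of the cycle → 7.
Row: linear, -4 per step → -25 at step 6.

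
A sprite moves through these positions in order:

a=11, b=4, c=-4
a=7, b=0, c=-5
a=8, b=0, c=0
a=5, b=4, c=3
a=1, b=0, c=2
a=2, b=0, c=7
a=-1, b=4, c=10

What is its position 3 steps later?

a=-7, b=4, c=17

Step-to-step displacements: (-4, -4, -1), (+1, +0, +5), (-3, +4, +3), (-4, -4, -1), (+1, +0, +5), (-3, +4, +3) — a repeating cycle of length 3.
step 7: apply (-4, -4, -1) → a=-5, b=0, c=9
step 8: apply (+1, +0, +5) → a=-4, b=0, c=14
step 9: apply (-3, +4, +3) → a=-7, b=4, c=17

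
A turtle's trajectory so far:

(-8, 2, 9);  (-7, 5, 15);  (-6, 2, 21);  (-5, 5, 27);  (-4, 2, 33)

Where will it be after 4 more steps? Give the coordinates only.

(0, 2, 57)

First: linear, +1 per step → 0 at step 8.
Second: cycles through 2, 5 every 2 steps. Step 8 lands at position 0 of the cycle → 2.
Third: linear, +6 per step → 57 at step 8.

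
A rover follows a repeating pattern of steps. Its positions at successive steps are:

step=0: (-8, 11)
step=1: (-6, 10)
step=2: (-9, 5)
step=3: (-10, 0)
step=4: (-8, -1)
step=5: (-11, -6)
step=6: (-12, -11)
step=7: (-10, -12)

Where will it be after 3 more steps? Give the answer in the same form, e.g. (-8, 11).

Differencing gives (+2, -1), (-3, -5), (-1, -5), (+2, -1), (-3, -5), (-1, -5), (+2, -1). This is the pattern (+2, -1), (-3, -5), (-1, -5) repeated.
step 8: apply (-3, -5) → (-13, -17)
step 9: apply (-1, -5) → (-14, -22)
step 10: apply (+2, -1) → (-12, -23)

(-12, -23)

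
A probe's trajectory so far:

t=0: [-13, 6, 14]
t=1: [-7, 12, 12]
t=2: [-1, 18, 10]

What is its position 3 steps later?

[17, 36, 4]

The position changes by [+6, +6, -2] every step.
step 3: [-1, 18, 10] + [+6, +6, -2] → [5, 24, 8]
step 4: [5, 24, 8] + [+6, +6, -2] → [11, 30, 6]
step 5: [11, 30, 6] + [+6, +6, -2] → [17, 36, 4]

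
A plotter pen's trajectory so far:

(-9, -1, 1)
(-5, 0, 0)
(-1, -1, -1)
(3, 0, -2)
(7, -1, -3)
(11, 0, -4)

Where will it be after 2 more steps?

(19, 0, -6)

The first coordinate changes by +4 each step, so at step 7 it is -9 + 7·(4) = 19.
The second coordinate repeats the cycle [-1, 0] with period 2; step 7 mod 2 = 1, giving 0.
The third coordinate changes by -1 each step, so at step 7 it is 1 + 7·(-1) = -6.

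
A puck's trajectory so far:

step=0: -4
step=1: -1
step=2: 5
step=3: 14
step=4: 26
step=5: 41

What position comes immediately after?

59

Successive displacements: +3, +6, +9, +12, +15 — each changes by +3.
step 6: 41 + 18 → 59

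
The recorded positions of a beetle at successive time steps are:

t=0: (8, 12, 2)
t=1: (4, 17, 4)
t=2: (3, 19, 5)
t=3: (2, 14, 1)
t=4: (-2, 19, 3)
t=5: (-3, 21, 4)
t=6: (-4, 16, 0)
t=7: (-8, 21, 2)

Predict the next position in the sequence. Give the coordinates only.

(-9, 23, 3)

The moves between consecutive positions are (-4, +5, +2), (-1, +2, +1), (-1, -5, -4), (-4, +5, +2), (-1, +2, +1), (-1, -5, -4), (-4, +5, +2); they repeat the 3-cycle [(-4, +5, +2), (-1, +2, +1), (-1, -5, -4)].
step 8: apply (-1, +2, +1) → (-9, 23, 3)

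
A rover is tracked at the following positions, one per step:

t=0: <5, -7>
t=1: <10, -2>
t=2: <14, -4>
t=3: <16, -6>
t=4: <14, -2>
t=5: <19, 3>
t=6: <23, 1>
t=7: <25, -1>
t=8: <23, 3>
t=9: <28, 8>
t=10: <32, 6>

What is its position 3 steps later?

<37, 13>

Differencing gives <+5, +5>, <+4, -2>, <+2, -2>, <-2, +4>, <+5, +5>, <+4, -2>, <+2, -2>, <-2, +4>, <+5, +5>, <+4, -2>. This is the pattern <+5, +5>, <+4, -2>, <+2, -2>, <-2, +4> repeated.
step 11: apply <+2, -2> → <34, 4>
step 12: apply <-2, +4> → <32, 8>
step 13: apply <+5, +5> → <37, 13>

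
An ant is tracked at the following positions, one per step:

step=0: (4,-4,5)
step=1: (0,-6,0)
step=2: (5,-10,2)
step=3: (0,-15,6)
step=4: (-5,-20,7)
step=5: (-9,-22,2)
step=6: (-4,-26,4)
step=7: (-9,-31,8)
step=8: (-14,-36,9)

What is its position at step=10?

The moves between consecutive positions are (-4,-2,-5), (+5,-4,+2), (-5,-5,+4), (-5,-5,+1), (-4,-2,-5), (+5,-4,+2), (-5,-5,+4), (-5,-5,+1); they repeat the 4-cycle [(-4,-2,-5), (+5,-4,+2), (-5,-5,+4), (-5,-5,+1)].
step 9: apply (-4,-2,-5) → (-18,-38,4)
step 10: apply (+5,-4,+2) → (-13,-42,6)

(-13,-42,6)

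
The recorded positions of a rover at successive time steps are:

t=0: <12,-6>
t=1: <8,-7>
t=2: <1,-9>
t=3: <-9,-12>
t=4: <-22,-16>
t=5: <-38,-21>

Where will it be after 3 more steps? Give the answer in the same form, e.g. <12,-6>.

<-104,-42>

Successive displacements: <-4,-1>, <-7,-2>, <-10,-3>, <-13,-4>, <-16,-5> — each changes by <-3,-1>.
step 6: <-38,-21> + <-19,-6> → <-57,-27>
step 7: <-57,-27> + <-22,-7> → <-79,-34>
step 8: <-79,-34> + <-25,-8> → <-104,-42>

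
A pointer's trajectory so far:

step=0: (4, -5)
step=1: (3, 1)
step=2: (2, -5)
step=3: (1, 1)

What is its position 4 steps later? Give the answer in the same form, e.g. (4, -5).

First: linear, -1 per step → -3 at step 7.
Second: cycles through -5, 1 every 2 steps. Step 7 lands at position 1 of the cycle → 1.

(-3, 1)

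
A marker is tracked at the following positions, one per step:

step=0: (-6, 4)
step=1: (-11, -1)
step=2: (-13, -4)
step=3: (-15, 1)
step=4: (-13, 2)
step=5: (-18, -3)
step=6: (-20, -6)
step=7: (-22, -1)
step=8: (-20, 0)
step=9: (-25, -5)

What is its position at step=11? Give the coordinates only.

Differencing gives (-5, -5), (-2, -3), (-2, +5), (+2, +1), (-5, -5), (-2, -3), (-2, +5), (+2, +1), (-5, -5). This is the pattern (-5, -5), (-2, -3), (-2, +5), (+2, +1) repeated.
step 10: apply (-2, -3) → (-27, -8)
step 11: apply (-2, +5) → (-29, -3)

(-29, -3)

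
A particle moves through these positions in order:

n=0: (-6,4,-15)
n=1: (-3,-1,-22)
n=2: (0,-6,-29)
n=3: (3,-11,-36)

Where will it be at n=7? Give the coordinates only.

(15,-31,-64)

Each step adds (+3,-5,-7) to the position.
step 4: (3,-11,-36) + (+3,-5,-7) → (6,-16,-43)
step 5: (6,-16,-43) + (+3,-5,-7) → (9,-21,-50)
step 6: (9,-21,-50) + (+3,-5,-7) → (12,-26,-57)
step 7: (12,-26,-57) + (+3,-5,-7) → (15,-31,-64)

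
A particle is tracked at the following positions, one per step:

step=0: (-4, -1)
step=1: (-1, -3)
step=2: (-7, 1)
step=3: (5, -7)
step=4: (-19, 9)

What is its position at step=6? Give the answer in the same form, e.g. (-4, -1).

(-67, 41)

Consecutive displacements (+3, -2), (-6, +4), (+12, -8), (-24, +16) scale by a factor of -2 each step.
step 5: (-19, 9) + (+48, -32) → (29, -23)
step 6: (29, -23) + (-96, +64) → (-67, 41)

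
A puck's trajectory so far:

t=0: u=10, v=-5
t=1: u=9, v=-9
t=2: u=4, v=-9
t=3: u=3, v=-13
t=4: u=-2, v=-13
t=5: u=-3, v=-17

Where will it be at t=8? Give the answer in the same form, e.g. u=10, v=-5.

u=-14, v=-21

The moves between consecutive positions are (-1, -4), (-5, +0), (-1, -4), (-5, +0), (-1, -4); they repeat the 2-cycle [(-1, -4), (-5, +0)].
step 6: apply (-5, +0) → u=-8, v=-17
step 7: apply (-1, -4) → u=-9, v=-21
step 8: apply (-5, +0) → u=-14, v=-21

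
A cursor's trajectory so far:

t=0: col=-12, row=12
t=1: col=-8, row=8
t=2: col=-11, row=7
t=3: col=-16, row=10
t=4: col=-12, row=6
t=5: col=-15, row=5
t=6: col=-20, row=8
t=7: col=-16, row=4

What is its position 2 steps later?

col=-24, row=6

Differencing gives (+4, -4), (-3, -1), (-5, +3), (+4, -4), (-3, -1), (-5, +3), (+4, -4). This is the pattern (+4, -4), (-3, -1), (-5, +3) repeated.
step 8: apply (-3, -1) → col=-19, row=3
step 9: apply (-5, +3) → col=-24, row=6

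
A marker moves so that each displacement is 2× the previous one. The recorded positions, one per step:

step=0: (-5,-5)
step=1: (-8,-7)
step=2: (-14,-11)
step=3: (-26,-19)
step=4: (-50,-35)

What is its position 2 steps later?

Step-to-step displacements: (-3,-2), (-6,-4), (-12,-8), (-24,-16); each is 2× the previous.
step 5: (-50,-35) + (-48,-32) → (-98,-67)
step 6: (-98,-67) + (-96,-64) → (-194,-131)

(-194,-131)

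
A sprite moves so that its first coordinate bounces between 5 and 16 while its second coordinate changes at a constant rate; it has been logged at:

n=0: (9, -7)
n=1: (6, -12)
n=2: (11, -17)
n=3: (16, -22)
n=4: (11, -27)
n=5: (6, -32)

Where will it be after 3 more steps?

The first coordinate travels 5 per step and bounces off the walls at 5 and 16.
  step 6: 6 → 9
  step 7: 9 → 14
  step 8: 14 → 13
The second coordinate changes by -5 each step: at step 8 it is -47.

(13, -47)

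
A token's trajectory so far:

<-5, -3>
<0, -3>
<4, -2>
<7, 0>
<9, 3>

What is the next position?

<10, 7>

Taking differences between consecutive positions: <+5, +0>, <+4, +1>, <+3, +2>, <+2, +3>. These grow by <-1, +1> each step.
step 5: <9, 3> + <+1, +4> → <10, 7>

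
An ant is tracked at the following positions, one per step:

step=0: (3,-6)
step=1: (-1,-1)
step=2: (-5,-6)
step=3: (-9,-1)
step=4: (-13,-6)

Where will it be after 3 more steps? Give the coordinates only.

(-25,-1)

First: linear, -4 per step → -25 at step 7.
Second: cycles through -6, -1 every 2 steps. Step 7 lands at position 1 of the cycle → -1.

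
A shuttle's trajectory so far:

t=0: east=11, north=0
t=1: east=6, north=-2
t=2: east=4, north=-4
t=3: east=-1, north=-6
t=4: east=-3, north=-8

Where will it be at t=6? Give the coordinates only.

east=-10, north=-12

Step-to-step displacements: (-5, -2), (-2, -2), (-5, -2), (-2, -2) — a repeating cycle of length 2.
step 5: apply (-5, -2) → east=-8, north=-10
step 6: apply (-2, -2) → east=-10, north=-12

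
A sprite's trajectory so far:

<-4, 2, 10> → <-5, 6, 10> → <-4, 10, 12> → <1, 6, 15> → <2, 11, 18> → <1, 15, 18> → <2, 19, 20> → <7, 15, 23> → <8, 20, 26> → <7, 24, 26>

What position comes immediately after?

Differencing gives <-1, +4, +0>, <+1, +4, +2>, <+5, -4, +3>, <+1, +5, +3>, <-1, +4, +0>, <+1, +4, +2>, <+5, -4, +3>, <+1, +5, +3>, <-1, +4, +0>. This is the pattern <-1, +4, +0>, <+1, +4, +2>, <+5, -4, +3>, <+1, +5, +3> repeated.
step 10: apply <+1, +4, +2> → <8, 28, 28>

<8, 28, 28>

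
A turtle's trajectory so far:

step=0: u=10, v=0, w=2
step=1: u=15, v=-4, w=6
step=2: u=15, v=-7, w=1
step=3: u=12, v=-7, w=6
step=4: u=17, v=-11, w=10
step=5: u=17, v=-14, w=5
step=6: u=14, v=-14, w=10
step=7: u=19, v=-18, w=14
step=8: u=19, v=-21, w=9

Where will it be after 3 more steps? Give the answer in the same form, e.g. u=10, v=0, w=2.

The moves between consecutive positions are (+5, -4, +4), (+0, -3, -5), (-3, +0, +5), (+5, -4, +4), (+0, -3, -5), (-3, +0, +5), (+5, -4, +4), (+0, -3, -5); they repeat the 3-cycle [(+5, -4, +4), (+0, -3, -5), (-3, +0, +5)].
step 9: apply (-3, +0, +5) → u=16, v=-21, w=14
step 10: apply (+5, -4, +4) → u=21, v=-25, w=18
step 11: apply (+0, -3, -5) → u=21, v=-28, w=13

u=21, v=-28, w=13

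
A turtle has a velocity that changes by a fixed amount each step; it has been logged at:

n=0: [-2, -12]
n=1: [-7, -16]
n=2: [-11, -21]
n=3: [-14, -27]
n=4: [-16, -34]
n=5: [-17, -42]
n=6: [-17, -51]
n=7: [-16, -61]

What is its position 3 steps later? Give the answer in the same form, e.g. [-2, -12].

[-7, -97]

First differences are [-5, -4], [-4, -5], [-3, -6], [-2, -7], [-1, -8], [+0, -9], [+1, -10]; their common second difference is [+1, -1] (constant acceleration).
step 8: [-16, -61] + [+2, -11] → [-14, -72]
step 9: [-14, -72] + [+3, -12] → [-11, -84]
step 10: [-11, -84] + [+4, -13] → [-7, -97]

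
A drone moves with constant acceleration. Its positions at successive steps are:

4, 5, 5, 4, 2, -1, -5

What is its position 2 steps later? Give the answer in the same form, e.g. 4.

First differences are +1, +0, -1, -2, -3, -4; their common second difference is -1 (constant acceleration).
step 7: -5 − 5 → -10
step 8: -10 − 6 → -16

-16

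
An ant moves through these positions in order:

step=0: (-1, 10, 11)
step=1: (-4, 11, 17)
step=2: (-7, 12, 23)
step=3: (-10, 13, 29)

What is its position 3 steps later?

Each step adds (-3, +1, +6) to the position.
step 4: (-10, 13, 29) + (-3, +1, +6) → (-13, 14, 35)
step 5: (-13, 14, 35) + (-3, +1, +6) → (-16, 15, 41)
step 6: (-16, 15, 41) + (-3, +1, +6) → (-19, 16, 47)

(-19, 16, 47)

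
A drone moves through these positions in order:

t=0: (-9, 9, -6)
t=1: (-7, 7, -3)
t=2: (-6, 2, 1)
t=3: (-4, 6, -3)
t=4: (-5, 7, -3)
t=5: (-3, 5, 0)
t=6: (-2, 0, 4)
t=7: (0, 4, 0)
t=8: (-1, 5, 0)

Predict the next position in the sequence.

(1, 3, 3)

The moves between consecutive positions are (+2, -2, +3), (+1, -5, +4), (+2, +4, -4), (-1, +1, +0), (+2, -2, +3), (+1, -5, +4), (+2, +4, -4), (-1, +1, +0); they repeat the 4-cycle [(+2, -2, +3), (+1, -5, +4), (+2, +4, -4), (-1, +1, +0)].
step 9: apply (+2, -2, +3) → (1, 3, 3)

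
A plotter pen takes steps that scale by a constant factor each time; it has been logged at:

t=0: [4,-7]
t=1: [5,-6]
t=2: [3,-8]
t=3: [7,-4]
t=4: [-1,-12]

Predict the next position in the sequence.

The jumps are [+1,+1], [-2,-2], [+4,+4], [-8,-8] — a geometric progression with ratio -2.
step 5: [-1,-12] + [+16,+16] → [15,4]

[15,4]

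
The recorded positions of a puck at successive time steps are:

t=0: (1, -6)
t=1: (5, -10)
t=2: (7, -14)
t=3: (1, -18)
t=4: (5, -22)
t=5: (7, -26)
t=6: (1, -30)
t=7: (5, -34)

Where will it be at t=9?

The first coordinate repeats the cycle [1, 5, 7] with period 3; step 9 mod 3 = 0, giving 1.
The second coordinate changes by -4 each step, so at step 9 it is -6 + 9·(-4) = -42.

(1, -42)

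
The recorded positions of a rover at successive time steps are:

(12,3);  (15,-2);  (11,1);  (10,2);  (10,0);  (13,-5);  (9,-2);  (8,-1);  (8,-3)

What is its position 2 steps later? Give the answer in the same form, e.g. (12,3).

Differencing gives (+3,-5), (-4,+3), (-1,+1), (+0,-2), (+3,-5), (-4,+3), (-1,+1), (+0,-2). This is the pattern (+3,-5), (-4,+3), (-1,+1), (+0,-2) repeated.
step 9: apply (+3,-5) → (11,-8)
step 10: apply (-4,+3) → (7,-5)

(7,-5)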